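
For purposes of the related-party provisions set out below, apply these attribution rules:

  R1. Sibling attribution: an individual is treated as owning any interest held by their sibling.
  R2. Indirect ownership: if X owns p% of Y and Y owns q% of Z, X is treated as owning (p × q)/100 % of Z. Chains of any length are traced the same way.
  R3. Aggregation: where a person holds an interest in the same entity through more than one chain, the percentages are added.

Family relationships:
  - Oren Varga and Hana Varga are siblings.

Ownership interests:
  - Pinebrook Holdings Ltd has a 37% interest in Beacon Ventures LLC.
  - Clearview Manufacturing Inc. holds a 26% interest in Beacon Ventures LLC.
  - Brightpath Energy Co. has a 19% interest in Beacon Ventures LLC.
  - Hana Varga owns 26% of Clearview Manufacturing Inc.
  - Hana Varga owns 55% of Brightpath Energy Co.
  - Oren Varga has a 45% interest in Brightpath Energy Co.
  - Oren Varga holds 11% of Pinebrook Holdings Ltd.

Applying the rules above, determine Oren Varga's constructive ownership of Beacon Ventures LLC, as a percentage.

By sibling attribution (R1), Oren Varga is treated as also owning Hana Varga's interest in Brightpath Energy Co, giving 45% + 55% = 100%.
By sibling attribution (R1), Oren Varga is treated as owning Hana Varga's 26% interest in Clearview Manufacturing Inc.
Chain via Pinebrook Holdings Ltd (R2): 11% × 37% = 4.07% of Beacon Ventures LLC.
Chain via Brightpath Energy Co. (R2): 100% × 19% = 19% of Beacon Ventures LLC.
Chain via Clearview Manufacturing Inc. (R2): 26% × 26% = 6.76% of Beacon Ventures LLC.
Aggregating (R3): 4.07% + 19% + 6.76% = 29.83%.

29.83%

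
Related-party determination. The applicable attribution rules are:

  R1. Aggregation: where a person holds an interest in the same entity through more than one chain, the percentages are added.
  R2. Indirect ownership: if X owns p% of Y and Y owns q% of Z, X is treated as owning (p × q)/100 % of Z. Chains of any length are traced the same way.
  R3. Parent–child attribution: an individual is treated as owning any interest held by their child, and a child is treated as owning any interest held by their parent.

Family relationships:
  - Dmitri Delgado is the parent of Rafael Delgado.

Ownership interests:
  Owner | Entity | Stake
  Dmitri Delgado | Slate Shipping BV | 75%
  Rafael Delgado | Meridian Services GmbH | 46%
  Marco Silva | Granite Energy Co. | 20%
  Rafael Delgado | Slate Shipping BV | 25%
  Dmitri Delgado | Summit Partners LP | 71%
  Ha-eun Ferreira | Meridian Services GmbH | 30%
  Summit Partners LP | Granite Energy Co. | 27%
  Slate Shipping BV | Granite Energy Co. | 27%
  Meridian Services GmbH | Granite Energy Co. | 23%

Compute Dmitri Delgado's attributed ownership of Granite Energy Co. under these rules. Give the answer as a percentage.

By parent–child attribution (R3), Dmitri Delgado is treated as also owning Rafael Delgado's interest in Slate Shipping BV, giving 75% + 25% = 100%.
By parent–child attribution (R3), Dmitri Delgado is treated as owning Rafael Delgado's 46% interest in Meridian Services GmbH.
Chain via Summit Partners LP (R2): 71% × 27% = 19.17% of Granite Energy Co.
Chain via Slate Shipping BV (R2): 100% × 27% = 27% of Granite Energy Co.
Chain via Meridian Services GmbH (R2): 46% × 23% = 10.58% of Granite Energy Co.
Aggregating (R1): 19.17% + 27% + 10.58% = 56.75%.

56.75%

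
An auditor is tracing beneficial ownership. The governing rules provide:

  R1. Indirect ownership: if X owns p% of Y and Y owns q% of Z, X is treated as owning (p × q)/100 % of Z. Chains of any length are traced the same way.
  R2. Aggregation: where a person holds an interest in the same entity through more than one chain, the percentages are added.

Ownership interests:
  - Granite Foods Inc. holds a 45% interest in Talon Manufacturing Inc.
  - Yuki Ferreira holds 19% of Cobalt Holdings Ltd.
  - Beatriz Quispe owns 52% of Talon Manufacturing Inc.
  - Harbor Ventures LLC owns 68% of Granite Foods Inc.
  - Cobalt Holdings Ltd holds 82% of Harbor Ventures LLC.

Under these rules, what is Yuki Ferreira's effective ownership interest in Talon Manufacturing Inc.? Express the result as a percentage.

Chain via Cobalt Holdings Ltd → Harbor Ventures LLC → Granite Foods Inc. (R1): 19% × 82% × 68% × 45% = 4.76748% of Talon Manufacturing Inc.

4.76748%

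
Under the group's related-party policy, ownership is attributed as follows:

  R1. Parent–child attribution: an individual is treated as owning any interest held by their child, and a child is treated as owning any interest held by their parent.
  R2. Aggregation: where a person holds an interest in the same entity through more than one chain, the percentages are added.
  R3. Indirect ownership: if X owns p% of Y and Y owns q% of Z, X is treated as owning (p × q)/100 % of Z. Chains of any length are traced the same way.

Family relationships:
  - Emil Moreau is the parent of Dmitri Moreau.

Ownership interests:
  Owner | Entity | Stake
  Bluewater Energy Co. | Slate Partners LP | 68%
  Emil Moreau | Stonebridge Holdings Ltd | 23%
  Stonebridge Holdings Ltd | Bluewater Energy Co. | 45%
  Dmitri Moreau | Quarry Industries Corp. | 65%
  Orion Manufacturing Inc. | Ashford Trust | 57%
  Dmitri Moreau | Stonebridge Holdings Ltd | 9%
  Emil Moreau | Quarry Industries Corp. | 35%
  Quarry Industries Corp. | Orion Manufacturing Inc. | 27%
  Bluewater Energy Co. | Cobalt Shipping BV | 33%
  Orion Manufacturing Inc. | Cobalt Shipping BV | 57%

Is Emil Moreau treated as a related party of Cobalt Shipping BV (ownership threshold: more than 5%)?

By parent–child attribution (R1), Emil Moreau is treated as also owning Dmitri Moreau's interest in Stonebridge Holdings Ltd, giving 23% + 9% = 32%.
By parent–child attribution (R1), Emil Moreau is treated as also owning Dmitri Moreau's interest in Quarry Industries Corp, giving 35% + 65% = 100%.
Chain via Stonebridge Holdings Ltd → Bluewater Energy Co. (R3): 32% × 45% × 33% = 4.752% of Cobalt Shipping BV.
Chain via Quarry Industries Corp. → Orion Manufacturing Inc. (R3): 100% × 27% × 57% = 15.39% of Cobalt Shipping BV.
Aggregating (R2): 4.752% + 15.39% = 20.142%.
20.142% exceeds the 5% threshold, so Emil is a related party to Cobalt Shipping BV.

Yes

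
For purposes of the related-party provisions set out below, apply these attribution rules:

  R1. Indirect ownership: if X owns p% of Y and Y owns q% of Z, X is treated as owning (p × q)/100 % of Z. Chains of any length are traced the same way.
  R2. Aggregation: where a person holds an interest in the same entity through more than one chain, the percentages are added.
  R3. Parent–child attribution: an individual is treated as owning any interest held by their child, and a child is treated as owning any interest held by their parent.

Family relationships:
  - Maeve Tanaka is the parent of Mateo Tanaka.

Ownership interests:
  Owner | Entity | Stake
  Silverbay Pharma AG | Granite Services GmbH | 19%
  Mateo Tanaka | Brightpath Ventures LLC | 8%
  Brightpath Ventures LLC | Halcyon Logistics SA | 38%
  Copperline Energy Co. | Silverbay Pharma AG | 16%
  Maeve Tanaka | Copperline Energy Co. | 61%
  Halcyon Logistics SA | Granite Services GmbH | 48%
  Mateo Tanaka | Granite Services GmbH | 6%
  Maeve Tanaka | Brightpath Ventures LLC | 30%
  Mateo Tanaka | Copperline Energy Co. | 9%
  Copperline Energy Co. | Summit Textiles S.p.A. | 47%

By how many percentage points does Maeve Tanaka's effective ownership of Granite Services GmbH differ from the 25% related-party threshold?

9.9408

By parent–child attribution (R3), Maeve Tanaka is treated as also owning Mateo Tanaka's interest in Brightpath Ventures LLC, giving 30% + 8% = 38%.
By parent–child attribution (R3), Maeve Tanaka is treated as also owning Mateo Tanaka's interest in Copperline Energy Co, giving 61% + 9% = 70%.
By parent–child attribution (R3), Maeve Tanaka is treated as owning Mateo Tanaka's 6% interest in Granite Services GmbH.
Chain via Brightpath Ventures LLC → Halcyon Logistics SA (R1): 38% × 38% × 48% = 6.9312% of Granite Services GmbH.
Chain via Copperline Energy Co. → Silverbay Pharma AG (R1): 70% × 16% × 19% = 2.128% of Granite Services GmbH.
Direct interest in Granite Services GmbH: 6%.
Aggregating (R2): 6.9312% + 2.128% + 6% = 15.0592%.
15.0592% falls short of the 25% threshold by 9.9408 percentage points.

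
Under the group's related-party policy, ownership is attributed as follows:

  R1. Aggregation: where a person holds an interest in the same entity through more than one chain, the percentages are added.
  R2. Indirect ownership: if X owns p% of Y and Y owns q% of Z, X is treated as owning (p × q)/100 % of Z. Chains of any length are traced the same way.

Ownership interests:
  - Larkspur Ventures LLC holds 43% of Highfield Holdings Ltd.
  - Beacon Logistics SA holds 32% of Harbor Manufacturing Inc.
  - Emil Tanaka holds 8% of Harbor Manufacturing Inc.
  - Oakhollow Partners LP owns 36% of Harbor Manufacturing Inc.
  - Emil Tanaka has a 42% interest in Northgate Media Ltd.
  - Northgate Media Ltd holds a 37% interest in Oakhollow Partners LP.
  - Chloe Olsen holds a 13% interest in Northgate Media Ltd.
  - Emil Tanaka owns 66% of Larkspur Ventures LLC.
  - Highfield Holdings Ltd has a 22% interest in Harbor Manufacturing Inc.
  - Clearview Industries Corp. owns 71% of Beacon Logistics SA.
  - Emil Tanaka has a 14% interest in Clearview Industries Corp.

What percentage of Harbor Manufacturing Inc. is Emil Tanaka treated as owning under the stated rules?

23.0188%

Chain via Clearview Industries Corp. → Beacon Logistics SA (R2): 14% × 71% × 32% = 3.1808% of Harbor Manufacturing Inc.
Chain via Larkspur Ventures LLC → Highfield Holdings Ltd (R2): 66% × 43% × 22% = 6.2436% of Harbor Manufacturing Inc.
Chain via Northgate Media Ltd → Oakhollow Partners LP (R2): 42% × 37% × 36% = 5.5944% of Harbor Manufacturing Inc.
Direct interest in Harbor Manufacturing Inc: 8%.
Aggregating (R1): 3.1808% + 6.2436% + 5.5944% + 8% = 23.0188%.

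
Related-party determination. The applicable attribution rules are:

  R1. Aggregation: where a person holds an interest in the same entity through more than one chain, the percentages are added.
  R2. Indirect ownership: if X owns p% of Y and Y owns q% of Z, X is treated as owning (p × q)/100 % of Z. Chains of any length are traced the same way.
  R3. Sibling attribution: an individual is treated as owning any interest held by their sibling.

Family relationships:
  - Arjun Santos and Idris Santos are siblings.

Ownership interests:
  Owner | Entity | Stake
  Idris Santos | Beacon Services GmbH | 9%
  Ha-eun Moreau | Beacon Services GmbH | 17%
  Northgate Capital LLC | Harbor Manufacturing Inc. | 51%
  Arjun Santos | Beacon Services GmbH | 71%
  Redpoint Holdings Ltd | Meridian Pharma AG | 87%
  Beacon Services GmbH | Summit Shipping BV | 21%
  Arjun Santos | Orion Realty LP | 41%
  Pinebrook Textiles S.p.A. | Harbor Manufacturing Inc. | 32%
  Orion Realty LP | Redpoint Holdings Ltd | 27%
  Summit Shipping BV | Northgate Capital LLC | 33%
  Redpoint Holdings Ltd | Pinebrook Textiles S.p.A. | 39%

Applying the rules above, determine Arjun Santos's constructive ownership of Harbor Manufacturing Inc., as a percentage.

4.208976%

By sibling attribution (R3), Arjun Santos is treated as also owning Idris Santos's interest in Beacon Services GmbH, giving 71% + 9% = 80%.
Chain via Orion Realty LP → Redpoint Holdings Ltd → Pinebrook Textiles S.p.A. (R2): 41% × 27% × 39% × 32% = 1.381536% of Harbor Manufacturing Inc.
Chain via Beacon Services GmbH → Summit Shipping BV → Northgate Capital LLC (R2): 80% × 21% × 33% × 51% = 2.82744% of Harbor Manufacturing Inc.
Aggregating (R1): 1.381536% + 2.82744% = 4.208976%.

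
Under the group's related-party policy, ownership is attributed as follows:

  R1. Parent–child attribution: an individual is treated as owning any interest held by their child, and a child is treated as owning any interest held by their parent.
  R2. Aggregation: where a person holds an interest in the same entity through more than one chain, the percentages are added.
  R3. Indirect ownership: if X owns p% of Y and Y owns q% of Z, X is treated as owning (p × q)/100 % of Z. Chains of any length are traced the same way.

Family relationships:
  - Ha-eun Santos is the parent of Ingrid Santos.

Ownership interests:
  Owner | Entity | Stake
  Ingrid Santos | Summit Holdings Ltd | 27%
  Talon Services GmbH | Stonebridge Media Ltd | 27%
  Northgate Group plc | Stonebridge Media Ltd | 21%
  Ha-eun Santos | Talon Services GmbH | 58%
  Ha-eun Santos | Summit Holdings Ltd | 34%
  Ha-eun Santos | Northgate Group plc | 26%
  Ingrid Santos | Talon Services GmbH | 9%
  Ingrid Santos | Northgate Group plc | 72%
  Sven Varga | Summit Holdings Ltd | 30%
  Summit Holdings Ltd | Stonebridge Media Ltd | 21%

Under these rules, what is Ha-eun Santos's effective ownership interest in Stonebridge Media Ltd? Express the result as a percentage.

51.48%

By parent–child attribution (R1), Ha-eun Santos is treated as also owning Ingrid Santos's interest in Talon Services GmbH, giving 58% + 9% = 67%.
By parent–child attribution (R1), Ha-eun Santos is treated as also owning Ingrid Santos's interest in Northgate Group plc, giving 26% + 72% = 98%.
By parent–child attribution (R1), Ha-eun Santos is treated as also owning Ingrid Santos's interest in Summit Holdings Ltd, giving 34% + 27% = 61%.
Chain via Talon Services GmbH (R3): 67% × 27% = 18.09% of Stonebridge Media Ltd.
Chain via Northgate Group plc (R3): 98% × 21% = 20.58% of Stonebridge Media Ltd.
Chain via Summit Holdings Ltd (R3): 61% × 21% = 12.81% of Stonebridge Media Ltd.
Aggregating (R2): 18.09% + 20.58% + 12.81% = 51.48%.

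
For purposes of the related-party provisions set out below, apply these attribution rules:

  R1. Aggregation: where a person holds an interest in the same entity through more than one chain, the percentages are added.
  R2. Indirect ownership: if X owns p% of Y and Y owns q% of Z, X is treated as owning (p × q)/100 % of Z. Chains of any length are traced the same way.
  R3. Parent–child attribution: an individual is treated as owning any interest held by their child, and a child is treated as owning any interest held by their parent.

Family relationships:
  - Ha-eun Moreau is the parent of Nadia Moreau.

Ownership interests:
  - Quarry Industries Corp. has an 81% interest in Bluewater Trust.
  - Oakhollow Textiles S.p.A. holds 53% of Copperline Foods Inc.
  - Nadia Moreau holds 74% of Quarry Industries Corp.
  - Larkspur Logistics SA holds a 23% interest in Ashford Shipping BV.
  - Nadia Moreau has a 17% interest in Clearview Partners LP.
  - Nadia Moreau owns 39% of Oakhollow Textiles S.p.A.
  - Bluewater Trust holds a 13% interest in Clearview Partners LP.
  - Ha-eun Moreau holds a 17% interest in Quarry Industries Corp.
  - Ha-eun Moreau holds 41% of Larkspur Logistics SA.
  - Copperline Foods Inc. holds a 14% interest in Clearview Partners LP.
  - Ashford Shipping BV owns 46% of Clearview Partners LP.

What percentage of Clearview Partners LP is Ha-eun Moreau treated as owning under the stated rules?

By parent–child attribution (R3), Ha-eun Moreau is treated as also owning Nadia Moreau's interest in Quarry Industries Corp, giving 17% + 74% = 91%.
By parent–child attribution (R3), Ha-eun Moreau is treated as owning Nadia Moreau's 39% interest in Oakhollow Textiles S.p.A.
By parent–child attribution (R3), Ha-eun Moreau is treated as owning Nadia Moreau's 17% interest in Clearview Partners LP.
Chain via Larkspur Logistics SA → Ashford Shipping BV (R2): 41% × 23% × 46% = 4.3378% of Clearview Partners LP.
Chain via Quarry Industries Corp. → Bluewater Trust (R2): 91% × 81% × 13% = 9.5823% of Clearview Partners LP.
Chain via Oakhollow Textiles S.p.A. → Copperline Foods Inc. (R2): 39% × 53% × 14% = 2.8938% of Clearview Partners LP.
Direct interest in Clearview Partners LP: 17%.
Aggregating (R1): 4.3378% + 9.5823% + 2.8938% + 17% = 33.8139%.

33.8139%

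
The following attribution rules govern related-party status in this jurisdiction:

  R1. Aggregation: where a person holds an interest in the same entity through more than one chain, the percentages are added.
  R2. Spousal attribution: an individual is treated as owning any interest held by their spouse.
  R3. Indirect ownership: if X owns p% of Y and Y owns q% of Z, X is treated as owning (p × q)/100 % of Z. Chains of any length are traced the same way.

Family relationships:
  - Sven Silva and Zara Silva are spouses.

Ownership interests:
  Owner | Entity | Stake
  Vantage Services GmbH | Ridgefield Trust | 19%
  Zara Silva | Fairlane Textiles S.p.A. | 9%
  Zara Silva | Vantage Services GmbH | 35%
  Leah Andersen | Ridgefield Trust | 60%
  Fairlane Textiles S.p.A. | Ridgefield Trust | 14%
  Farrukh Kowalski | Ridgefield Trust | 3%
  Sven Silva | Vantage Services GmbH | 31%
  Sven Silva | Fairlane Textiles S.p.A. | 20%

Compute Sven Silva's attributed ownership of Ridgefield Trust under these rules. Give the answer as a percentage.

16.6%

By spousal attribution (R2), Sven Silva is treated as also owning Zara Silva's interest in Vantage Services GmbH, giving 31% + 35% = 66%.
By spousal attribution (R2), Sven Silva is treated as also owning Zara Silva's interest in Fairlane Textiles S.p.A, giving 20% + 9% = 29%.
Chain via Vantage Services GmbH (R3): 66% × 19% = 12.54% of Ridgefield Trust.
Chain via Fairlane Textiles S.p.A. (R3): 29% × 14% = 4.06% of Ridgefield Trust.
Aggregating (R1): 12.54% + 4.06% = 16.6%.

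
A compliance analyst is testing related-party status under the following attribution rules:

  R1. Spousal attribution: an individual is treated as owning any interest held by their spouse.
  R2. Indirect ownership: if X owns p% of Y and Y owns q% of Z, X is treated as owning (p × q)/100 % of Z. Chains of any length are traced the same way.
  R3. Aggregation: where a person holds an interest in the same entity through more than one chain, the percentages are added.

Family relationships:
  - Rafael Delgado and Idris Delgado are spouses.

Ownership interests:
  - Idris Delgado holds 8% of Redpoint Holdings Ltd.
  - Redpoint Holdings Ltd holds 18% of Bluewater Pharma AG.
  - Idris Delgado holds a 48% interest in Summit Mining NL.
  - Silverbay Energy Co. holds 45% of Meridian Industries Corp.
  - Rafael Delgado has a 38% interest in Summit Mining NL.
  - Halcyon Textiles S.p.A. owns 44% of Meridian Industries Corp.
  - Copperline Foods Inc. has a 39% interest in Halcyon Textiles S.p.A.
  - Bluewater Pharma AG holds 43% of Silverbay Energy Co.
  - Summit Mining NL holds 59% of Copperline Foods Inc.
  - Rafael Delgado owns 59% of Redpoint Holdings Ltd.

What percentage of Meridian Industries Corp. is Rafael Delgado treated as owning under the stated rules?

11.040594%

By spousal attribution (R1), Rafael Delgado is treated as also owning Idris Delgado's interest in Summit Mining NL, giving 38% + 48% = 86%.
By spousal attribution (R1), Rafael Delgado is treated as also owning Idris Delgado's interest in Redpoint Holdings Ltd, giving 59% + 8% = 67%.
Chain via Summit Mining NL → Copperline Foods Inc. → Halcyon Textiles S.p.A. (R2): 86% × 59% × 39% × 44% = 8.706984% of Meridian Industries Corp.
Chain via Redpoint Holdings Ltd → Bluewater Pharma AG → Silverbay Energy Co. (R2): 67% × 18% × 43% × 45% = 2.33361% of Meridian Industries Corp.
Aggregating (R3): 8.706984% + 2.33361% = 11.040594%.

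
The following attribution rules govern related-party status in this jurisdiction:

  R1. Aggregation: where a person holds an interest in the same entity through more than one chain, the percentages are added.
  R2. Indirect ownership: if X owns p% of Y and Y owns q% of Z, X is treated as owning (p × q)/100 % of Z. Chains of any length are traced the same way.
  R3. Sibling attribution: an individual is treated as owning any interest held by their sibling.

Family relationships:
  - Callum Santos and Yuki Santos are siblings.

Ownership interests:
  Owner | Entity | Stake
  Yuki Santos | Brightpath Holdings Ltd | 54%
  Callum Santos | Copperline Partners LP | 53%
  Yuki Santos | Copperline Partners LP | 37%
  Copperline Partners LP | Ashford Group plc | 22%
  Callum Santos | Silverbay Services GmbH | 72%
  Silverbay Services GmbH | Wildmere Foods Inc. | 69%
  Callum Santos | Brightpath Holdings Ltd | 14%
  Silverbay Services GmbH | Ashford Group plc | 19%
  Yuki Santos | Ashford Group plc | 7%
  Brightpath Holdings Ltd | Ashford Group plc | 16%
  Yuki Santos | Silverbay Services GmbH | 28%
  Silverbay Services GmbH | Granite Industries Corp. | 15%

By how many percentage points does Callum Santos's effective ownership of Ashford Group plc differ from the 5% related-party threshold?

By sibling attribution (R3), Callum Santos is treated as also owning Yuki Santos's interest in Silverbay Services GmbH, giving 72% + 28% = 100%.
By sibling attribution (R3), Callum Santos is treated as also owning Yuki Santos's interest in Brightpath Holdings Ltd, giving 14% + 54% = 68%.
By sibling attribution (R3), Callum Santos is treated as also owning Yuki Santos's interest in Copperline Partners LP, giving 53% + 37% = 90%.
By sibling attribution (R3), Callum Santos is treated as owning Yuki Santos's 7% interest in Ashford Group plc.
Chain via Silverbay Services GmbH (R2): 100% × 19% = 19% of Ashford Group plc.
Chain via Brightpath Holdings Ltd (R2): 68% × 16% = 10.88% of Ashford Group plc.
Chain via Copperline Partners LP (R2): 90% × 22% = 19.8% of Ashford Group plc.
Direct interest in Ashford Group plc: 7%.
Aggregating (R1): 19% + 10.88% + 19.8% + 7% = 56.68%.
56.68% exceeds the 5% threshold by 51.68 percentage points.

51.68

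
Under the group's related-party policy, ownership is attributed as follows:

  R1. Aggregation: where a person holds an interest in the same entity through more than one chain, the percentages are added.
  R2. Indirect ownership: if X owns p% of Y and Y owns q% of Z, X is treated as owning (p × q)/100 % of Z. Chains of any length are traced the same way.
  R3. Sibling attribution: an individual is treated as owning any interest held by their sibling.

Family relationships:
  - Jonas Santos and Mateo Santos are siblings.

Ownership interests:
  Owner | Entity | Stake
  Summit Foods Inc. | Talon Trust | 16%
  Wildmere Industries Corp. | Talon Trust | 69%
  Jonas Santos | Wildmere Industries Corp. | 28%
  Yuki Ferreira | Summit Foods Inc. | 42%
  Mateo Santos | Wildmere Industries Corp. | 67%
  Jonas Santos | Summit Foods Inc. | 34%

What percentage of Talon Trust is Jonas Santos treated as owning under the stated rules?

70.99%

By sibling attribution (R3), Jonas Santos is treated as also owning Mateo Santos's interest in Wildmere Industries Corp, giving 28% + 67% = 95%.
Chain via Wildmere Industries Corp. (R2): 95% × 69% = 65.55% of Talon Trust.
Chain via Summit Foods Inc. (R2): 34% × 16% = 5.44% of Talon Trust.
Aggregating (R1): 65.55% + 5.44% = 70.99%.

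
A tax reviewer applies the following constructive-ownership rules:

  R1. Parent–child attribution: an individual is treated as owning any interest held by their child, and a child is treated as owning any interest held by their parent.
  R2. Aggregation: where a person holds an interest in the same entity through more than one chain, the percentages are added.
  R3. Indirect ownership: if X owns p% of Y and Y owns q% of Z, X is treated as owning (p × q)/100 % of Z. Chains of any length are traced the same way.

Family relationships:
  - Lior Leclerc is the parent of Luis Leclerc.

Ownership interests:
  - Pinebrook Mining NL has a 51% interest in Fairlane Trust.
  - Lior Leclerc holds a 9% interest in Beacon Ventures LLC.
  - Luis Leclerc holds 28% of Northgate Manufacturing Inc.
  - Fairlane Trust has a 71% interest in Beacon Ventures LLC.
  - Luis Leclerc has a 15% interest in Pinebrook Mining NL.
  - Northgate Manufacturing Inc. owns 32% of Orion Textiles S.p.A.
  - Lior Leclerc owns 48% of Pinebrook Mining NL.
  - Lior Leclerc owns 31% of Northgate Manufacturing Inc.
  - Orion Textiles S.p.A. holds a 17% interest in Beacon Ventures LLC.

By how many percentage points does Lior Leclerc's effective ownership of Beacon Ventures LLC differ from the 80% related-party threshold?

By parent–child attribution (R1), Lior Leclerc is treated as also owning Luis Leclerc's interest in Northgate Manufacturing Inc, giving 31% + 28% = 59%.
By parent–child attribution (R1), Lior Leclerc is treated as also owning Luis Leclerc's interest in Pinebrook Mining NL, giving 48% + 15% = 63%.
Chain via Northgate Manufacturing Inc. → Orion Textiles S.p.A. (R3): 59% × 32% × 17% = 3.2096% of Beacon Ventures LLC.
Chain via Pinebrook Mining NL → Fairlane Trust (R3): 63% × 51% × 71% = 22.8123% of Beacon Ventures LLC.
Direct interest in Beacon Ventures LLC: 9%.
Aggregating (R2): 3.2096% + 22.8123% + 9% = 35.0219%.
35.0219% falls short of the 80% threshold by 44.9781 percentage points.

44.9781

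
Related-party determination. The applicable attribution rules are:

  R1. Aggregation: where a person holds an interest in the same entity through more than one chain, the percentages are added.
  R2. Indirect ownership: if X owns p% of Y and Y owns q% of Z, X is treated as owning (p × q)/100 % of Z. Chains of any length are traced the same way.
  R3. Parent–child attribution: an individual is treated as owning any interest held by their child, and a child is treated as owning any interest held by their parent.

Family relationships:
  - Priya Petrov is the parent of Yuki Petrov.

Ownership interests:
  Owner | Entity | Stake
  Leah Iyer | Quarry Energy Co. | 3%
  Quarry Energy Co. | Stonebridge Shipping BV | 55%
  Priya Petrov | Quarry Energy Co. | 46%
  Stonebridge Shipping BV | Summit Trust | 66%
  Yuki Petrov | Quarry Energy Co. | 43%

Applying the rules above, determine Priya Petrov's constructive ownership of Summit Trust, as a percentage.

32.307%

By parent–child attribution (R3), Priya Petrov is treated as also owning Yuki Petrov's interest in Quarry Energy Co, giving 46% + 43% = 89%.
Chain via Quarry Energy Co. → Stonebridge Shipping BV (R2): 89% × 55% × 66% = 32.307% of Summit Trust.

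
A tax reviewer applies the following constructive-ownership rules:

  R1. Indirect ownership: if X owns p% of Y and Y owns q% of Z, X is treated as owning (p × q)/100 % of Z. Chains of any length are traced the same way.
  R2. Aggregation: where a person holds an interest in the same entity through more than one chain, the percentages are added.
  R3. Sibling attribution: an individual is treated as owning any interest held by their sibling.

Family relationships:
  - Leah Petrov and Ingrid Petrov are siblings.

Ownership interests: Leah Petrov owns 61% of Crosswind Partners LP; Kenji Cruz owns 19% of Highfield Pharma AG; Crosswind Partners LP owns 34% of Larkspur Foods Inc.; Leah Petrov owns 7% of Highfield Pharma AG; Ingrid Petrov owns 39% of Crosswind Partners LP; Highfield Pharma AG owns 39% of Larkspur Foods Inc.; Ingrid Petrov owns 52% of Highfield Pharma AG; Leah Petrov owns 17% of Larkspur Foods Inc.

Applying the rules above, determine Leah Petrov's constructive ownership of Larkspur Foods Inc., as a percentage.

74.01%

By sibling attribution (R3), Leah Petrov is treated as also owning Ingrid Petrov's interest in Highfield Pharma AG, giving 7% + 52% = 59%.
By sibling attribution (R3), Leah Petrov is treated as also owning Ingrid Petrov's interest in Crosswind Partners LP, giving 61% + 39% = 100%.
Chain via Highfield Pharma AG (R1): 59% × 39% = 23.01% of Larkspur Foods Inc.
Chain via Crosswind Partners LP (R1): 100% × 34% = 34% of Larkspur Foods Inc.
Direct interest in Larkspur Foods Inc: 17%.
Aggregating (R2): 23.01% + 34% + 17% = 74.01%.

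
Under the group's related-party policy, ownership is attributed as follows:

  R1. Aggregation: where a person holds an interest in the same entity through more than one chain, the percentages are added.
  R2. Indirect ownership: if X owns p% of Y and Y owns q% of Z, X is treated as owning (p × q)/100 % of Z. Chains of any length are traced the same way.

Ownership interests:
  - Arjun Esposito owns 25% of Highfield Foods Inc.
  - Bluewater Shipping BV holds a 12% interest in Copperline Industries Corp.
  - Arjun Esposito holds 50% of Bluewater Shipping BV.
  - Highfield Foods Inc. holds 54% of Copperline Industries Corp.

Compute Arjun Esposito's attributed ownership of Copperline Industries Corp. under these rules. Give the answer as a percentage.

19.5%

Chain via Bluewater Shipping BV (R2): 50% × 12% = 6% of Copperline Industries Corp.
Chain via Highfield Foods Inc. (R2): 25% × 54% = 13.5% of Copperline Industries Corp.
Aggregating (R1): 6% + 13.5% = 19.5%.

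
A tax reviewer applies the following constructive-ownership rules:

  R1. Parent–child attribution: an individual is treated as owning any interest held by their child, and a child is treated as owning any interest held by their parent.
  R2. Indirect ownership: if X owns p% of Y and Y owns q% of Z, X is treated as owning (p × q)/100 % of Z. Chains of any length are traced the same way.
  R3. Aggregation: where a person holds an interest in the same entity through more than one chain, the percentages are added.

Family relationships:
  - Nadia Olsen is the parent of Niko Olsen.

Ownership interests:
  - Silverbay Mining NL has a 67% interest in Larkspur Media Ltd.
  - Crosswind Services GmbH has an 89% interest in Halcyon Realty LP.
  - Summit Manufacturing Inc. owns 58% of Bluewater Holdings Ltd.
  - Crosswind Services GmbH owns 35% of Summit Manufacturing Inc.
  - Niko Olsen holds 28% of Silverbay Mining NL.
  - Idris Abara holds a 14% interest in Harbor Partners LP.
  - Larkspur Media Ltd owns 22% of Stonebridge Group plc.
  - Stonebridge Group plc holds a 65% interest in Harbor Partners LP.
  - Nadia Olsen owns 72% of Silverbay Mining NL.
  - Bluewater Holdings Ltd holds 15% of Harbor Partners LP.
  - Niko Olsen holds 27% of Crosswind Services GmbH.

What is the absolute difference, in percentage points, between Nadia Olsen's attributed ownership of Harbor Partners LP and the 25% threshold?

By parent–child attribution (R1), Nadia Olsen is treated as also owning Niko Olsen's interest in Silverbay Mining NL, giving 72% + 28% = 100%.
By parent–child attribution (R1), Nadia Olsen is treated as owning Niko Olsen's 27% interest in Crosswind Services GmbH.
Chain via Silverbay Mining NL → Larkspur Media Ltd → Stonebridge Group plc (R2): 100% × 67% × 22% × 65% = 9.581% of Harbor Partners LP.
Chain via Crosswind Services GmbH → Summit Manufacturing Inc. → Bluewater Holdings Ltd (R2): 27% × 35% × 58% × 15% = 0.82215% of Harbor Partners LP.
Aggregating (R3): 9.581% + 0.82215% = 10.40315%.
10.40315% falls short of the 25% threshold by 14.59685 percentage points.

14.59685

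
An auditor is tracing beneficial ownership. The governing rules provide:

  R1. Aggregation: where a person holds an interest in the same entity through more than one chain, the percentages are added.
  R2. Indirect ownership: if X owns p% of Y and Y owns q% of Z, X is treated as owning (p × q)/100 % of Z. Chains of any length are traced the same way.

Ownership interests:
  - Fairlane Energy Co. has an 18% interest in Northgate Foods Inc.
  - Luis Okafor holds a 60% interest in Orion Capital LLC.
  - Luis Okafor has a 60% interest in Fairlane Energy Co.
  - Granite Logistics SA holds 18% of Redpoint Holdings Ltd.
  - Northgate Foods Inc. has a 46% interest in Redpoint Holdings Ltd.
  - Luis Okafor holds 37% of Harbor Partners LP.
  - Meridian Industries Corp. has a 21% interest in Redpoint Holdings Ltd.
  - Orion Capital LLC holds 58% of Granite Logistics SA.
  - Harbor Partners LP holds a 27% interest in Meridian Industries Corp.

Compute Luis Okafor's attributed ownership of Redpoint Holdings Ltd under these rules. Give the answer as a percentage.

13.3299%

Chain via Fairlane Energy Co. → Northgate Foods Inc. (R2): 60% × 18% × 46% = 4.968% of Redpoint Holdings Ltd.
Chain via Harbor Partners LP → Meridian Industries Corp. (R2): 37% × 27% × 21% = 2.0979% of Redpoint Holdings Ltd.
Chain via Orion Capital LLC → Granite Logistics SA (R2): 60% × 58% × 18% = 6.264% of Redpoint Holdings Ltd.
Aggregating (R1): 4.968% + 2.0979% + 6.264% = 13.3299%.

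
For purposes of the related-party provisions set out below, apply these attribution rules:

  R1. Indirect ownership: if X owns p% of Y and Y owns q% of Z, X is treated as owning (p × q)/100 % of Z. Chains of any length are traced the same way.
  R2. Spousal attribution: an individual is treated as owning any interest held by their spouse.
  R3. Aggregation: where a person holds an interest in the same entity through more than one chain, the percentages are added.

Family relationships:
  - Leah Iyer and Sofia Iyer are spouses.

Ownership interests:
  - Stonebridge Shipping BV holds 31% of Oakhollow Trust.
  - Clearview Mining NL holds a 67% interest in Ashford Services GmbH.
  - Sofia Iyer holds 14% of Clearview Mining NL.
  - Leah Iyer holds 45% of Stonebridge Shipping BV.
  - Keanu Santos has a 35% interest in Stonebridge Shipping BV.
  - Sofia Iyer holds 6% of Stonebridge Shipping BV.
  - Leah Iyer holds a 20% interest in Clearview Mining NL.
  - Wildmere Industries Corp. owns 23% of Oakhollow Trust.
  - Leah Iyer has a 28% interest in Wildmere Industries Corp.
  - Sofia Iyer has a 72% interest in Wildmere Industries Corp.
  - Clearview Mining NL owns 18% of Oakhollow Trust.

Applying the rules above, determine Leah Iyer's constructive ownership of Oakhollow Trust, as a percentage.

44.93%

By spousal attribution (R2), Leah Iyer is treated as also owning Sofia Iyer's interest in Wildmere Industries Corp, giving 28% + 72% = 100%.
By spousal attribution (R2), Leah Iyer is treated as also owning Sofia Iyer's interest in Clearview Mining NL, giving 20% + 14% = 34%.
By spousal attribution (R2), Leah Iyer is treated as also owning Sofia Iyer's interest in Stonebridge Shipping BV, giving 45% + 6% = 51%.
Chain via Wildmere Industries Corp. (R1): 100% × 23% = 23% of Oakhollow Trust.
Chain via Clearview Mining NL (R1): 34% × 18% = 6.12% of Oakhollow Trust.
Chain via Stonebridge Shipping BV (R1): 51% × 31% = 15.81% of Oakhollow Trust.
Aggregating (R3): 23% + 6.12% + 15.81% = 44.93%.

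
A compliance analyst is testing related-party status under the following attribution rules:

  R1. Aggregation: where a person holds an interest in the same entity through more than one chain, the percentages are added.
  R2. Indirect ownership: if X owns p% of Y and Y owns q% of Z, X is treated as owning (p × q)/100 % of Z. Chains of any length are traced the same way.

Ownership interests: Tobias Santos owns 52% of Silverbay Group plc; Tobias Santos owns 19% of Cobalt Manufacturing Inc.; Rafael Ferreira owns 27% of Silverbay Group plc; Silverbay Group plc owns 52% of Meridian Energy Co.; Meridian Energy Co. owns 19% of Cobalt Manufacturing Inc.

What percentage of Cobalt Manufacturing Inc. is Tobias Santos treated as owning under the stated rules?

24.1376%

Chain via Silverbay Group plc → Meridian Energy Co. (R2): 52% × 52% × 19% = 5.1376% of Cobalt Manufacturing Inc.
Direct interest in Cobalt Manufacturing Inc: 19%.
Aggregating (R1): 5.1376% + 19% = 24.1376%.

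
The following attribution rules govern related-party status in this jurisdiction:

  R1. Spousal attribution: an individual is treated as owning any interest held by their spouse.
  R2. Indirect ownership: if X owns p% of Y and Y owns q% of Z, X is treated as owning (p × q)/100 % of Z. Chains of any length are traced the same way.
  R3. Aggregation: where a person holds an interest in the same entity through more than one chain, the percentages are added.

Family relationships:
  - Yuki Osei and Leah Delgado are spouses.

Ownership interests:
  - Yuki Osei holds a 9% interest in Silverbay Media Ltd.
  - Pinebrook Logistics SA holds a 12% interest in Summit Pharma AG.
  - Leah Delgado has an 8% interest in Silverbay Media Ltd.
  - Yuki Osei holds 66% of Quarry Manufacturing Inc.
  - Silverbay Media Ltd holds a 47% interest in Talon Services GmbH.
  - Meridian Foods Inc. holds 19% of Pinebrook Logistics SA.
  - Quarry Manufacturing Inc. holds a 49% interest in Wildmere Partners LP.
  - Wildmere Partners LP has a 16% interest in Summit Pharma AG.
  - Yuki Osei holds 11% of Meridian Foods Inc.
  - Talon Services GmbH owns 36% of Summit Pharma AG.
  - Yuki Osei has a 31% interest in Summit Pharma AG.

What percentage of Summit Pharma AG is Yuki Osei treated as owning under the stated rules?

39.3016%

By spousal attribution (R1), Yuki Osei is treated as also owning Leah Delgado's interest in Silverbay Media Ltd, giving 9% + 8% = 17%.
Chain via Meridian Foods Inc. → Pinebrook Logistics SA (R2): 11% × 19% × 12% = 0.2508% of Summit Pharma AG.
Chain via Silverbay Media Ltd → Talon Services GmbH (R2): 17% × 47% × 36% = 2.8764% of Summit Pharma AG.
Chain via Quarry Manufacturing Inc. → Wildmere Partners LP (R2): 66% × 49% × 16% = 5.1744% of Summit Pharma AG.
Direct interest in Summit Pharma AG: 31%.
Aggregating (R3): 0.2508% + 2.8764% + 5.1744% + 31% = 39.3016%.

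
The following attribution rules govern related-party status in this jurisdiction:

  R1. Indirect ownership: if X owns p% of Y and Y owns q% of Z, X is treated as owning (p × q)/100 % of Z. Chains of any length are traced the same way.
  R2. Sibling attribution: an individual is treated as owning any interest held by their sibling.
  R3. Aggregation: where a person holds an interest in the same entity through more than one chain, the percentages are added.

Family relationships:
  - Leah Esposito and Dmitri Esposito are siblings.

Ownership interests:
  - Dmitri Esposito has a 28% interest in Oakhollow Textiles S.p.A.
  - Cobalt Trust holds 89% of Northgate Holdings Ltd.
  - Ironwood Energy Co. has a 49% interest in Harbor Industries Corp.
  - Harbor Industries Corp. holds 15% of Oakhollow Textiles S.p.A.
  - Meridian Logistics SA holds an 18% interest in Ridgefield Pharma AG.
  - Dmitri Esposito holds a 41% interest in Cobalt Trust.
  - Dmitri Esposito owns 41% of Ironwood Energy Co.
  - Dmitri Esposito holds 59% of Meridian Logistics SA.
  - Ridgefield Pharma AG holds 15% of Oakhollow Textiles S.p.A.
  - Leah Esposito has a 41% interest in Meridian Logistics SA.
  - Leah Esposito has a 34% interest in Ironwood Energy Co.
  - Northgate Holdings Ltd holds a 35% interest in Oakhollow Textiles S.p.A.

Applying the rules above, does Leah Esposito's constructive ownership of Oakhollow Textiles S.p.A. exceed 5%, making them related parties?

Yes

By sibling attribution (R2), Leah Esposito is treated as also owning Dmitri Esposito's interest in Ironwood Energy Co, giving 34% + 41% = 75%.
By sibling attribution (R2), Leah Esposito is treated as also owning Dmitri Esposito's interest in Meridian Logistics SA, giving 41% + 59% = 100%.
By sibling attribution (R2), Leah Esposito is treated as owning Dmitri Esposito's 41% interest in Cobalt Trust.
By sibling attribution (R2), Leah Esposito is treated as owning Dmitri Esposito's 28% interest in Oakhollow Textiles S.p.A.
Chain via Ironwood Energy Co. → Harbor Industries Corp. (R1): 75% × 49% × 15% = 5.5125% of Oakhollow Textiles S.p.A.
Chain via Meridian Logistics SA → Ridgefield Pharma AG (R1): 100% × 18% × 15% = 2.7% of Oakhollow Textiles S.p.A.
Chain via Cobalt Trust → Northgate Holdings Ltd (R1): 41% × 89% × 35% = 12.7715% of Oakhollow Textiles S.p.A.
Direct interest in Oakhollow Textiles S.p.A: 28%.
Aggregating (R3): 5.5125% + 2.7% + 12.7715% + 28% = 48.984%.
48.984% exceeds the 5% threshold, so Leah is a related party to Oakhollow Textiles S.p.A.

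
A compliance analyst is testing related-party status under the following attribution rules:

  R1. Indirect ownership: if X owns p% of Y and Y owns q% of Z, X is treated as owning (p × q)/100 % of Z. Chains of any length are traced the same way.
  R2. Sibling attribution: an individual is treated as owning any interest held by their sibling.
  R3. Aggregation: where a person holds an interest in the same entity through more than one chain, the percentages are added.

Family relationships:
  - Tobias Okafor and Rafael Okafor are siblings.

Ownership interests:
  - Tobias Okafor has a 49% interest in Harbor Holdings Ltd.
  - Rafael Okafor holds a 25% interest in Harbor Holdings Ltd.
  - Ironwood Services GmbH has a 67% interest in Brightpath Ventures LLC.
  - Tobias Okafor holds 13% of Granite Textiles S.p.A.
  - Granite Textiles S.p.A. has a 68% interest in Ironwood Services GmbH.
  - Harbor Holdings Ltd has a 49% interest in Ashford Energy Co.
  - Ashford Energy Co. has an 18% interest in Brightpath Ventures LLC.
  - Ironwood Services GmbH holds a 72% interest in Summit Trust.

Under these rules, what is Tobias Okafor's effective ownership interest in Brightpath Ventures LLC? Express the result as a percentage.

12.4496%

By sibling attribution (R2), Tobias Okafor is treated as also owning Rafael Okafor's interest in Harbor Holdings Ltd, giving 49% + 25% = 74%.
Chain via Harbor Holdings Ltd → Ashford Energy Co. (R1): 74% × 49% × 18% = 6.5268% of Brightpath Ventures LLC.
Chain via Granite Textiles S.p.A. → Ironwood Services GmbH (R1): 13% × 68% × 67% = 5.9228% of Brightpath Ventures LLC.
Aggregating (R3): 6.5268% + 5.9228% = 12.4496%.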